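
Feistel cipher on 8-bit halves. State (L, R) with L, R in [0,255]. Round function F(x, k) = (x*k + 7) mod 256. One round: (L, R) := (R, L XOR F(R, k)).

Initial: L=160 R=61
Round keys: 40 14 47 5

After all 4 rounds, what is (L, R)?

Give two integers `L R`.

Answer: 12 231

Derivation:
Round 1 (k=40): L=61 R=47
Round 2 (k=14): L=47 R=164
Round 3 (k=47): L=164 R=12
Round 4 (k=5): L=12 R=231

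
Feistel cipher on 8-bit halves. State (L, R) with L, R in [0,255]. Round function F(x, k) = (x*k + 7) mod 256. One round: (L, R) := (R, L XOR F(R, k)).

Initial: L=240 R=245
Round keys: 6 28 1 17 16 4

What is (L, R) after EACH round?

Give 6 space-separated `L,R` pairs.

Round 1 (k=6): L=245 R=53
Round 2 (k=28): L=53 R=38
Round 3 (k=1): L=38 R=24
Round 4 (k=17): L=24 R=185
Round 5 (k=16): L=185 R=143
Round 6 (k=4): L=143 R=250

Answer: 245,53 53,38 38,24 24,185 185,143 143,250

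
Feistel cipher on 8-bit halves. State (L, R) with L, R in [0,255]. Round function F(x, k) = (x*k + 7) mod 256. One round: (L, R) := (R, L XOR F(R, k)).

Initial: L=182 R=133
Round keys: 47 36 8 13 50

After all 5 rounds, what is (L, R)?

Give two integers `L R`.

Round 1 (k=47): L=133 R=196
Round 2 (k=36): L=196 R=18
Round 3 (k=8): L=18 R=83
Round 4 (k=13): L=83 R=44
Round 5 (k=50): L=44 R=204

Answer: 44 204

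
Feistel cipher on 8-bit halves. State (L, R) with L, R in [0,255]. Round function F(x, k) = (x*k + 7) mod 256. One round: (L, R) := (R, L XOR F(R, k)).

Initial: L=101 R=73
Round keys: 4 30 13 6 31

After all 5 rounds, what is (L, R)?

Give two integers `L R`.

Answer: 131 171

Derivation:
Round 1 (k=4): L=73 R=78
Round 2 (k=30): L=78 R=98
Round 3 (k=13): L=98 R=79
Round 4 (k=6): L=79 R=131
Round 5 (k=31): L=131 R=171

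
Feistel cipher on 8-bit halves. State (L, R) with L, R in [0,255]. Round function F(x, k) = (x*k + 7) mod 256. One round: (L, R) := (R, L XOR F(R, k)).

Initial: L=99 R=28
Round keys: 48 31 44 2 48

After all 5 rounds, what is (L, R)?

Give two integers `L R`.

Round 1 (k=48): L=28 R=36
Round 2 (k=31): L=36 R=127
Round 3 (k=44): L=127 R=255
Round 4 (k=2): L=255 R=122
Round 5 (k=48): L=122 R=24

Answer: 122 24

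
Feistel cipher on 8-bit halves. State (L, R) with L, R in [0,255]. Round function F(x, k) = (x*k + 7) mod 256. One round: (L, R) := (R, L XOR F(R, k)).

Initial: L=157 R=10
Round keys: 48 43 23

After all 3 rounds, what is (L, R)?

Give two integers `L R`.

Answer: 143 154

Derivation:
Round 1 (k=48): L=10 R=122
Round 2 (k=43): L=122 R=143
Round 3 (k=23): L=143 R=154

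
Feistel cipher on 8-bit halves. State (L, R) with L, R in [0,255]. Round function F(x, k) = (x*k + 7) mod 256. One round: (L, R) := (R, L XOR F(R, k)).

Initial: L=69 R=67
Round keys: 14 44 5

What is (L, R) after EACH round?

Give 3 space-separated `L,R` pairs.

Answer: 67,244 244,180 180,127

Derivation:
Round 1 (k=14): L=67 R=244
Round 2 (k=44): L=244 R=180
Round 3 (k=5): L=180 R=127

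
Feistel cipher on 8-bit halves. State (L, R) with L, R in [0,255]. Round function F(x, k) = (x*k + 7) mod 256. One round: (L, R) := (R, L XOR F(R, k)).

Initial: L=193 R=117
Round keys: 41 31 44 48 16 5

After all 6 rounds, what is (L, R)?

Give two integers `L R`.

Round 1 (k=41): L=117 R=5
Round 2 (k=31): L=5 R=215
Round 3 (k=44): L=215 R=254
Round 4 (k=48): L=254 R=112
Round 5 (k=16): L=112 R=249
Round 6 (k=5): L=249 R=148

Answer: 249 148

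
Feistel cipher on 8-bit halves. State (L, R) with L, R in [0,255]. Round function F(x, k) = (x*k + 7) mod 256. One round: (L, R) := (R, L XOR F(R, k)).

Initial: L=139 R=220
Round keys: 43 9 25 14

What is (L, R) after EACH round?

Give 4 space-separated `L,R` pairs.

Round 1 (k=43): L=220 R=112
Round 2 (k=9): L=112 R=43
Round 3 (k=25): L=43 R=74
Round 4 (k=14): L=74 R=56

Answer: 220,112 112,43 43,74 74,56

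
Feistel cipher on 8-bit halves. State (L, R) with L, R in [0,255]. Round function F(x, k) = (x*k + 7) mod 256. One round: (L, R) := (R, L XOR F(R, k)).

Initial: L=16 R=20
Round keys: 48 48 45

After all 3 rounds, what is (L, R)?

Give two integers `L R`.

Answer: 67 25

Derivation:
Round 1 (k=48): L=20 R=215
Round 2 (k=48): L=215 R=67
Round 3 (k=45): L=67 R=25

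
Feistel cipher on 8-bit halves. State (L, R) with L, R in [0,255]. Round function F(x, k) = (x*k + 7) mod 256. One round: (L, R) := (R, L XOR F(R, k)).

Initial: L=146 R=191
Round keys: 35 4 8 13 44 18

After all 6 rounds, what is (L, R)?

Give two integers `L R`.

Answer: 134 23

Derivation:
Round 1 (k=35): L=191 R=182
Round 2 (k=4): L=182 R=96
Round 3 (k=8): L=96 R=177
Round 4 (k=13): L=177 R=100
Round 5 (k=44): L=100 R=134
Round 6 (k=18): L=134 R=23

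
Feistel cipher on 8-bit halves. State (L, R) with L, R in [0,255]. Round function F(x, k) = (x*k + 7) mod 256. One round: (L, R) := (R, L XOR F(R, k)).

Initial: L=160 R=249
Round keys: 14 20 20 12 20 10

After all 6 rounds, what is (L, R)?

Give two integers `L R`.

Answer: 225 188

Derivation:
Round 1 (k=14): L=249 R=5
Round 2 (k=20): L=5 R=146
Round 3 (k=20): L=146 R=106
Round 4 (k=12): L=106 R=109
Round 5 (k=20): L=109 R=225
Round 6 (k=10): L=225 R=188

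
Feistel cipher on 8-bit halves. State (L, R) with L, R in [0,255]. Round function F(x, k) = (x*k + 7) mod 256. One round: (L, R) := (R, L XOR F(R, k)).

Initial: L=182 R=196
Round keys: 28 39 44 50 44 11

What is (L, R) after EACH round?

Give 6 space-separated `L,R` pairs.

Round 1 (k=28): L=196 R=193
Round 2 (k=39): L=193 R=170
Round 3 (k=44): L=170 R=254
Round 4 (k=50): L=254 R=9
Round 5 (k=44): L=9 R=109
Round 6 (k=11): L=109 R=191

Answer: 196,193 193,170 170,254 254,9 9,109 109,191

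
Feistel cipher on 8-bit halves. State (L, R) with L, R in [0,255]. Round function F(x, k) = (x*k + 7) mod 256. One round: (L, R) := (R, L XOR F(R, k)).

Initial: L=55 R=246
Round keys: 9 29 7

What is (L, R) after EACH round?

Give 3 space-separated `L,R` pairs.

Answer: 246,154 154,143 143,106

Derivation:
Round 1 (k=9): L=246 R=154
Round 2 (k=29): L=154 R=143
Round 3 (k=7): L=143 R=106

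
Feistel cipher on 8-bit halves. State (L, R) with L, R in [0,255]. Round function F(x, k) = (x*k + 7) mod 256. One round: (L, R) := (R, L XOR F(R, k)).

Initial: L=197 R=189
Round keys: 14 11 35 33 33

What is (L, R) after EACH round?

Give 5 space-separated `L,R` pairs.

Round 1 (k=14): L=189 R=152
Round 2 (k=11): L=152 R=50
Round 3 (k=35): L=50 R=69
Round 4 (k=33): L=69 R=222
Round 5 (k=33): L=222 R=224

Answer: 189,152 152,50 50,69 69,222 222,224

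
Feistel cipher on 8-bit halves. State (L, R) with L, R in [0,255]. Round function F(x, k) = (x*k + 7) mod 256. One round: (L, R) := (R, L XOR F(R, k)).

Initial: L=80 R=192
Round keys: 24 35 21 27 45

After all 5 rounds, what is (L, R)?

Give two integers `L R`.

Answer: 239 254

Derivation:
Round 1 (k=24): L=192 R=87
Round 2 (k=35): L=87 R=44
Round 3 (k=21): L=44 R=244
Round 4 (k=27): L=244 R=239
Round 5 (k=45): L=239 R=254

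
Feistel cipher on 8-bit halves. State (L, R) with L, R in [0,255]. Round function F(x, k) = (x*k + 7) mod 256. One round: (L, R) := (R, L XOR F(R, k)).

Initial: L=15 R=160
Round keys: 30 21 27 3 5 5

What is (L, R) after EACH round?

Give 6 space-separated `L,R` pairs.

Answer: 160,200 200,207 207,20 20,140 140,215 215,182

Derivation:
Round 1 (k=30): L=160 R=200
Round 2 (k=21): L=200 R=207
Round 3 (k=27): L=207 R=20
Round 4 (k=3): L=20 R=140
Round 5 (k=5): L=140 R=215
Round 6 (k=5): L=215 R=182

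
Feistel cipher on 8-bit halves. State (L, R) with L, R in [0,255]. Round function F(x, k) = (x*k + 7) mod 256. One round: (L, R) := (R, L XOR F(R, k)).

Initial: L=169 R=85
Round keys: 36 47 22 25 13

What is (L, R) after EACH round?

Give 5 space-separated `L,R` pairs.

Answer: 85,82 82,64 64,213 213,148 148,94

Derivation:
Round 1 (k=36): L=85 R=82
Round 2 (k=47): L=82 R=64
Round 3 (k=22): L=64 R=213
Round 4 (k=25): L=213 R=148
Round 5 (k=13): L=148 R=94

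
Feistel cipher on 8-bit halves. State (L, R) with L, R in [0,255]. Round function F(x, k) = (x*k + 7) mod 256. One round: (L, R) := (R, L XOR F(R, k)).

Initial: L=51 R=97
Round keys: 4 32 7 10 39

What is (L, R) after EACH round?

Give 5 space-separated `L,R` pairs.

Answer: 97,184 184,102 102,105 105,71 71,177

Derivation:
Round 1 (k=4): L=97 R=184
Round 2 (k=32): L=184 R=102
Round 3 (k=7): L=102 R=105
Round 4 (k=10): L=105 R=71
Round 5 (k=39): L=71 R=177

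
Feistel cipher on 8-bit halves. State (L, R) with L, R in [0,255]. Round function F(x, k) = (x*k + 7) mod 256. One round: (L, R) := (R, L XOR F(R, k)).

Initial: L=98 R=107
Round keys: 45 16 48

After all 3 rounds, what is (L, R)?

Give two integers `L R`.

Answer: 44 243

Derivation:
Round 1 (k=45): L=107 R=180
Round 2 (k=16): L=180 R=44
Round 3 (k=48): L=44 R=243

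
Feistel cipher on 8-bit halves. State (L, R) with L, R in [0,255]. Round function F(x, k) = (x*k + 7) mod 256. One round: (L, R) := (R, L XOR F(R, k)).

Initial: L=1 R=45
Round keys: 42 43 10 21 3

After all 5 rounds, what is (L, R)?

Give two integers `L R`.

Answer: 132 192

Derivation:
Round 1 (k=42): L=45 R=104
Round 2 (k=43): L=104 R=82
Round 3 (k=10): L=82 R=83
Round 4 (k=21): L=83 R=132
Round 5 (k=3): L=132 R=192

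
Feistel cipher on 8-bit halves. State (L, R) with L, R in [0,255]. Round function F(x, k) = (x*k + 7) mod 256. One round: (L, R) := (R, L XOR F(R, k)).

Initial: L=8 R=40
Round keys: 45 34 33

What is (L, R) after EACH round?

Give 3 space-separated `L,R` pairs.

Round 1 (k=45): L=40 R=7
Round 2 (k=34): L=7 R=221
Round 3 (k=33): L=221 R=131

Answer: 40,7 7,221 221,131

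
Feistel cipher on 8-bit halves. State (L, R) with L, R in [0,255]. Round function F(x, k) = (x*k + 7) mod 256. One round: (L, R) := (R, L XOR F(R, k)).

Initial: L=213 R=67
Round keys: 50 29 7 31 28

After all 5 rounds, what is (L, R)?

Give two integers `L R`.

Round 1 (k=50): L=67 R=200
Round 2 (k=29): L=200 R=236
Round 3 (k=7): L=236 R=179
Round 4 (k=31): L=179 R=88
Round 5 (k=28): L=88 R=20

Answer: 88 20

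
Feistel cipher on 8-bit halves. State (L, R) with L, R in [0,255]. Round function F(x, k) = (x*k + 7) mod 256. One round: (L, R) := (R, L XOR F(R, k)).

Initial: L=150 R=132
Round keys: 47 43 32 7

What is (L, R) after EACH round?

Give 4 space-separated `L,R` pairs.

Answer: 132,213 213,74 74,146 146,79

Derivation:
Round 1 (k=47): L=132 R=213
Round 2 (k=43): L=213 R=74
Round 3 (k=32): L=74 R=146
Round 4 (k=7): L=146 R=79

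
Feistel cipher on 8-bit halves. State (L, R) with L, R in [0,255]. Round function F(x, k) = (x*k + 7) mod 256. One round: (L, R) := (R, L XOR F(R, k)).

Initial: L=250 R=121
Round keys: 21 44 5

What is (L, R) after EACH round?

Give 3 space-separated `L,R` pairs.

Round 1 (k=21): L=121 R=14
Round 2 (k=44): L=14 R=22
Round 3 (k=5): L=22 R=123

Answer: 121,14 14,22 22,123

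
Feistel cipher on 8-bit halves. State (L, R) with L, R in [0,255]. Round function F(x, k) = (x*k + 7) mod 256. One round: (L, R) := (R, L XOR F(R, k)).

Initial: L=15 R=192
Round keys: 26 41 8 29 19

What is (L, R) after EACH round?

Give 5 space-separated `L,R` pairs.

Round 1 (k=26): L=192 R=136
Round 2 (k=41): L=136 R=15
Round 3 (k=8): L=15 R=247
Round 4 (k=29): L=247 R=13
Round 5 (k=19): L=13 R=9

Answer: 192,136 136,15 15,247 247,13 13,9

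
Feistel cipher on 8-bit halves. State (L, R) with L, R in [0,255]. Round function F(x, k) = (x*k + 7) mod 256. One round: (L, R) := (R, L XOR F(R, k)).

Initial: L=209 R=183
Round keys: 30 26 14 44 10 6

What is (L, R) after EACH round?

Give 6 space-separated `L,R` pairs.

Round 1 (k=30): L=183 R=168
Round 2 (k=26): L=168 R=160
Round 3 (k=14): L=160 R=111
Round 4 (k=44): L=111 R=187
Round 5 (k=10): L=187 R=58
Round 6 (k=6): L=58 R=216

Answer: 183,168 168,160 160,111 111,187 187,58 58,216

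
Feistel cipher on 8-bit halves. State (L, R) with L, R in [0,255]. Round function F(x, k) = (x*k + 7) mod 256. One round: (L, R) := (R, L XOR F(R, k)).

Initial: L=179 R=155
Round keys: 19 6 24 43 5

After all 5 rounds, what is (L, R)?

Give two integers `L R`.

Round 1 (k=19): L=155 R=59
Round 2 (k=6): L=59 R=242
Round 3 (k=24): L=242 R=140
Round 4 (k=43): L=140 R=121
Round 5 (k=5): L=121 R=232

Answer: 121 232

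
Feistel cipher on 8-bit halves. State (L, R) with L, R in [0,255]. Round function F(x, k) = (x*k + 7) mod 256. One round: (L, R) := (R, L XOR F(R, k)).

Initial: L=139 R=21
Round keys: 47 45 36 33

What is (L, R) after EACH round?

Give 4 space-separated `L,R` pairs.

Answer: 21,105 105,105 105,162 162,128

Derivation:
Round 1 (k=47): L=21 R=105
Round 2 (k=45): L=105 R=105
Round 3 (k=36): L=105 R=162
Round 4 (k=33): L=162 R=128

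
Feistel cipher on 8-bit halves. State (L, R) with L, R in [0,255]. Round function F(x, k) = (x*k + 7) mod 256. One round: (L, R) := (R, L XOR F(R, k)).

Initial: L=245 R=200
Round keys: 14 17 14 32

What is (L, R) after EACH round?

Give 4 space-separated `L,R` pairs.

Round 1 (k=14): L=200 R=2
Round 2 (k=17): L=2 R=225
Round 3 (k=14): L=225 R=87
Round 4 (k=32): L=87 R=6

Answer: 200,2 2,225 225,87 87,6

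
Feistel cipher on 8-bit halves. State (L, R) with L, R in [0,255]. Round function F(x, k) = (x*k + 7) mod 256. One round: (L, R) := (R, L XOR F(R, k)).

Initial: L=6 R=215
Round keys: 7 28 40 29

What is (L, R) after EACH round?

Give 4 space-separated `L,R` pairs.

Round 1 (k=7): L=215 R=238
Round 2 (k=28): L=238 R=216
Round 3 (k=40): L=216 R=41
Round 4 (k=29): L=41 R=116

Answer: 215,238 238,216 216,41 41,116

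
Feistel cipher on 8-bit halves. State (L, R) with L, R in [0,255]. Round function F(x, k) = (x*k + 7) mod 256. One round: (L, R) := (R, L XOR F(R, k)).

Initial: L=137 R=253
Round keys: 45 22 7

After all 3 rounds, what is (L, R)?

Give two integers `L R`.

Answer: 48 94

Derivation:
Round 1 (k=45): L=253 R=9
Round 2 (k=22): L=9 R=48
Round 3 (k=7): L=48 R=94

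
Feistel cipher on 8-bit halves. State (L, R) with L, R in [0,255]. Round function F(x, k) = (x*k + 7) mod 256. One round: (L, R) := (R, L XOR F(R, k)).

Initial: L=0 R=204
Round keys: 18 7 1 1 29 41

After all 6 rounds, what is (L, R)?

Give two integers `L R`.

Round 1 (k=18): L=204 R=95
Round 2 (k=7): L=95 R=108
Round 3 (k=1): L=108 R=44
Round 4 (k=1): L=44 R=95
Round 5 (k=29): L=95 R=230
Round 6 (k=41): L=230 R=130

Answer: 230 130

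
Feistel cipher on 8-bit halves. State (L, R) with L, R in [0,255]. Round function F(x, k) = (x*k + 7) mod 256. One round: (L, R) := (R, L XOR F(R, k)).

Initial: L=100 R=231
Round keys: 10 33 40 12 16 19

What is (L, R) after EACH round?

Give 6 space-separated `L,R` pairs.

Answer: 231,105 105,119 119,246 246,248 248,113 113,146

Derivation:
Round 1 (k=10): L=231 R=105
Round 2 (k=33): L=105 R=119
Round 3 (k=40): L=119 R=246
Round 4 (k=12): L=246 R=248
Round 5 (k=16): L=248 R=113
Round 6 (k=19): L=113 R=146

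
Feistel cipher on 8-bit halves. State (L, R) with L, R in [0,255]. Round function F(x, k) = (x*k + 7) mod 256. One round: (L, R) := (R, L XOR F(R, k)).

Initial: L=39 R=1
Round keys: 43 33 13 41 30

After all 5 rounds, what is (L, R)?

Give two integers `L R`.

Round 1 (k=43): L=1 R=21
Round 2 (k=33): L=21 R=189
Round 3 (k=13): L=189 R=181
Round 4 (k=41): L=181 R=185
Round 5 (k=30): L=185 R=0

Answer: 185 0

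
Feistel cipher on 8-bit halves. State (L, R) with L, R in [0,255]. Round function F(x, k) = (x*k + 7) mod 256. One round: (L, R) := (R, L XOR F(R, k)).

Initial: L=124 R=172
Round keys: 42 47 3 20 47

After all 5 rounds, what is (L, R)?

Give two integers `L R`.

Answer: 143 228

Derivation:
Round 1 (k=42): L=172 R=67
Round 2 (k=47): L=67 R=248
Round 3 (k=3): L=248 R=172
Round 4 (k=20): L=172 R=143
Round 5 (k=47): L=143 R=228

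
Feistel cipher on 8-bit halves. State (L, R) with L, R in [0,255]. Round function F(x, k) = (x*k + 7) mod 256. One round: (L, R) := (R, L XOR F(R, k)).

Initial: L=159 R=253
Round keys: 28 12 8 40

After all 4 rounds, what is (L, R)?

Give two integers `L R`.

Answer: 123 213

Derivation:
Round 1 (k=28): L=253 R=44
Round 2 (k=12): L=44 R=234
Round 3 (k=8): L=234 R=123
Round 4 (k=40): L=123 R=213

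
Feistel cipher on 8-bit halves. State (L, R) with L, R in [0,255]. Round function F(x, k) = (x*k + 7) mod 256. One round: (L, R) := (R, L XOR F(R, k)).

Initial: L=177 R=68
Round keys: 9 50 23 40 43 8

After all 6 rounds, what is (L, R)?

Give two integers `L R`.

Answer: 213 231

Derivation:
Round 1 (k=9): L=68 R=218
Round 2 (k=50): L=218 R=223
Round 3 (k=23): L=223 R=202
Round 4 (k=40): L=202 R=72
Round 5 (k=43): L=72 R=213
Round 6 (k=8): L=213 R=231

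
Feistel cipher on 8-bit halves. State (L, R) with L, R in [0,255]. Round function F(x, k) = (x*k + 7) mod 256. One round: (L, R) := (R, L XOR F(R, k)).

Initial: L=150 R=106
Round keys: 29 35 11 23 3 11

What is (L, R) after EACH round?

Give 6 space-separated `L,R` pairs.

Answer: 106,159 159,174 174,30 30,23 23,82 82,154

Derivation:
Round 1 (k=29): L=106 R=159
Round 2 (k=35): L=159 R=174
Round 3 (k=11): L=174 R=30
Round 4 (k=23): L=30 R=23
Round 5 (k=3): L=23 R=82
Round 6 (k=11): L=82 R=154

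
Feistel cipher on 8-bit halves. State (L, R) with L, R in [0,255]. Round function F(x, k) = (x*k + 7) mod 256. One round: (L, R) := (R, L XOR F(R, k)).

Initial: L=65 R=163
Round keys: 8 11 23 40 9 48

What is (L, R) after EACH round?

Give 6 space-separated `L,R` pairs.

Answer: 163,94 94,178 178,91 91,141 141,167 167,218

Derivation:
Round 1 (k=8): L=163 R=94
Round 2 (k=11): L=94 R=178
Round 3 (k=23): L=178 R=91
Round 4 (k=40): L=91 R=141
Round 5 (k=9): L=141 R=167
Round 6 (k=48): L=167 R=218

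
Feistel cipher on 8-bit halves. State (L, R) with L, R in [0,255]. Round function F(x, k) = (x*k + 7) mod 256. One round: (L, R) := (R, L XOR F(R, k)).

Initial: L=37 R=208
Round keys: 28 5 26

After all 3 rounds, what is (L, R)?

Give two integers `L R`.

Round 1 (k=28): L=208 R=226
Round 2 (k=5): L=226 R=161
Round 3 (k=26): L=161 R=131

Answer: 161 131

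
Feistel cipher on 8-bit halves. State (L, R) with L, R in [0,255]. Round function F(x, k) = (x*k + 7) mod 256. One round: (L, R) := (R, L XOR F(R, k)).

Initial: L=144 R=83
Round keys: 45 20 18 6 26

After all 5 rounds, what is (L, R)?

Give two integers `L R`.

Answer: 161 48

Derivation:
Round 1 (k=45): L=83 R=14
Round 2 (k=20): L=14 R=76
Round 3 (k=18): L=76 R=81
Round 4 (k=6): L=81 R=161
Round 5 (k=26): L=161 R=48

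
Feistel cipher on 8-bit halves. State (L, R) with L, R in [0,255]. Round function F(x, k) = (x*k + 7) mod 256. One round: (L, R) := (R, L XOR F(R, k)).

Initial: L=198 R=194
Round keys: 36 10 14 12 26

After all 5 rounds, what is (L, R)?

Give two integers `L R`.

Round 1 (k=36): L=194 R=137
Round 2 (k=10): L=137 R=163
Round 3 (k=14): L=163 R=120
Round 4 (k=12): L=120 R=4
Round 5 (k=26): L=4 R=23

Answer: 4 23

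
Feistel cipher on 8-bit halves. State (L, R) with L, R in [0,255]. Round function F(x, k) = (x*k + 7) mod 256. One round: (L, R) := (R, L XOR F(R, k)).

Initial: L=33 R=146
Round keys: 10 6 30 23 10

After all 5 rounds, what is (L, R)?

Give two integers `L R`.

Round 1 (k=10): L=146 R=154
Round 2 (k=6): L=154 R=49
Round 3 (k=30): L=49 R=95
Round 4 (k=23): L=95 R=161
Round 5 (k=10): L=161 R=14

Answer: 161 14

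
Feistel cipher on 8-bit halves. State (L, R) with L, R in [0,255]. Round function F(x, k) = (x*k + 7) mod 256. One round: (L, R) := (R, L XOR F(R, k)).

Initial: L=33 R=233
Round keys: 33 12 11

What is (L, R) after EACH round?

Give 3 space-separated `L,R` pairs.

Round 1 (k=33): L=233 R=49
Round 2 (k=12): L=49 R=186
Round 3 (k=11): L=186 R=52

Answer: 233,49 49,186 186,52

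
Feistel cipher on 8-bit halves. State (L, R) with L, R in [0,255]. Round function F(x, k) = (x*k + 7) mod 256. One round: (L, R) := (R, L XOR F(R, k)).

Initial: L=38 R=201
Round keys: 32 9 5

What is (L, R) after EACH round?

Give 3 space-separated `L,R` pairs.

Round 1 (k=32): L=201 R=1
Round 2 (k=9): L=1 R=217
Round 3 (k=5): L=217 R=69

Answer: 201,1 1,217 217,69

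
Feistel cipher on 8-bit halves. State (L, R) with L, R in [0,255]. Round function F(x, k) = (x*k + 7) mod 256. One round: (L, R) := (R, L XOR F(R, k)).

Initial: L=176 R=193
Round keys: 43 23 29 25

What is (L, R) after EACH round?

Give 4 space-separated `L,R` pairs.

Answer: 193,194 194,180 180,169 169,60

Derivation:
Round 1 (k=43): L=193 R=194
Round 2 (k=23): L=194 R=180
Round 3 (k=29): L=180 R=169
Round 4 (k=25): L=169 R=60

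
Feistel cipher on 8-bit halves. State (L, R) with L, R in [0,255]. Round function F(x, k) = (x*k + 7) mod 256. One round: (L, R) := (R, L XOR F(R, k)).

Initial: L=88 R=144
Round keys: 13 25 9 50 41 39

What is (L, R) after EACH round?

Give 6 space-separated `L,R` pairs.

Round 1 (k=13): L=144 R=15
Round 2 (k=25): L=15 R=238
Round 3 (k=9): L=238 R=106
Round 4 (k=50): L=106 R=85
Round 5 (k=41): L=85 R=206
Round 6 (k=39): L=206 R=60

Answer: 144,15 15,238 238,106 106,85 85,206 206,60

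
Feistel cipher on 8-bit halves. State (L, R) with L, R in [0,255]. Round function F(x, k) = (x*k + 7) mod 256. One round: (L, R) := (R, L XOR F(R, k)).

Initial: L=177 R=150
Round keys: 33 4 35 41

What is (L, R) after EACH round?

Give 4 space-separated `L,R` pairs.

Round 1 (k=33): L=150 R=236
Round 2 (k=4): L=236 R=33
Round 3 (k=35): L=33 R=102
Round 4 (k=41): L=102 R=124

Answer: 150,236 236,33 33,102 102,124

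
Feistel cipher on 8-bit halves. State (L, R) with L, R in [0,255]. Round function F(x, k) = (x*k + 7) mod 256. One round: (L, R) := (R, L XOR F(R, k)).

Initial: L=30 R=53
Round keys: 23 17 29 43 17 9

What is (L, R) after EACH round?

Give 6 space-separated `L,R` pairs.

Round 1 (k=23): L=53 R=212
Round 2 (k=17): L=212 R=46
Round 3 (k=29): L=46 R=233
Round 4 (k=43): L=233 R=4
Round 5 (k=17): L=4 R=162
Round 6 (k=9): L=162 R=189

Answer: 53,212 212,46 46,233 233,4 4,162 162,189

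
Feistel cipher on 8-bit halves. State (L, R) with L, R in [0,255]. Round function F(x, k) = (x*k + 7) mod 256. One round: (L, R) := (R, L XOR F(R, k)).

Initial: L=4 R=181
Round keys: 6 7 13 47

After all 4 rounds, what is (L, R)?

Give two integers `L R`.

Round 1 (k=6): L=181 R=65
Round 2 (k=7): L=65 R=123
Round 3 (k=13): L=123 R=7
Round 4 (k=47): L=7 R=43

Answer: 7 43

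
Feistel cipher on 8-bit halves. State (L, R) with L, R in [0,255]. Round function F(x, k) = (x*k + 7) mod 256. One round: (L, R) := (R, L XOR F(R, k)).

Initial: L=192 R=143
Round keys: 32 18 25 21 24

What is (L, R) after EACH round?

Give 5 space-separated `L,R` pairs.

Answer: 143,39 39,74 74,102 102,47 47,9

Derivation:
Round 1 (k=32): L=143 R=39
Round 2 (k=18): L=39 R=74
Round 3 (k=25): L=74 R=102
Round 4 (k=21): L=102 R=47
Round 5 (k=24): L=47 R=9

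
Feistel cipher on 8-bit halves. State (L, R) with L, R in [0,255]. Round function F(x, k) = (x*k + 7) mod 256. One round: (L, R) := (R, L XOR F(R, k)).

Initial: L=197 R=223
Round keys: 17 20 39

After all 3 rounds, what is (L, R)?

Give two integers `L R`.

Answer: 92 24

Derivation:
Round 1 (k=17): L=223 R=19
Round 2 (k=20): L=19 R=92
Round 3 (k=39): L=92 R=24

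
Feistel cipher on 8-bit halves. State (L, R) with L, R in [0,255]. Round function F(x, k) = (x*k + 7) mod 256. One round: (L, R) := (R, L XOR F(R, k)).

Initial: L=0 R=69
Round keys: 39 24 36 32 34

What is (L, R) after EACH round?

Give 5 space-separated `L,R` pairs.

Round 1 (k=39): L=69 R=138
Round 2 (k=24): L=138 R=178
Round 3 (k=36): L=178 R=133
Round 4 (k=32): L=133 R=21
Round 5 (k=34): L=21 R=84

Answer: 69,138 138,178 178,133 133,21 21,84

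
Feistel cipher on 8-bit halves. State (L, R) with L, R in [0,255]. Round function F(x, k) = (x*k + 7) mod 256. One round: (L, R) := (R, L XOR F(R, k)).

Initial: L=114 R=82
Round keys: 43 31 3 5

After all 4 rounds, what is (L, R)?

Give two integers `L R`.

Round 1 (k=43): L=82 R=191
Round 2 (k=31): L=191 R=122
Round 3 (k=3): L=122 R=202
Round 4 (k=5): L=202 R=131

Answer: 202 131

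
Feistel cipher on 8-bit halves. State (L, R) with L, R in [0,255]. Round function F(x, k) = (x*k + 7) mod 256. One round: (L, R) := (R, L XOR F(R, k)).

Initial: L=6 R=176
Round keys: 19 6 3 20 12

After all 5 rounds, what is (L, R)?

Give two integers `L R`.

Answer: 238 160

Derivation:
Round 1 (k=19): L=176 R=17
Round 2 (k=6): L=17 R=221
Round 3 (k=3): L=221 R=143
Round 4 (k=20): L=143 R=238
Round 5 (k=12): L=238 R=160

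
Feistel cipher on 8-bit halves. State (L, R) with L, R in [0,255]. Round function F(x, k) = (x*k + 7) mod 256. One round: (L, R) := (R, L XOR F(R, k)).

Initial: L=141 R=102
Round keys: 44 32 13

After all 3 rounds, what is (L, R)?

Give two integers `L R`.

Round 1 (k=44): L=102 R=2
Round 2 (k=32): L=2 R=33
Round 3 (k=13): L=33 R=182

Answer: 33 182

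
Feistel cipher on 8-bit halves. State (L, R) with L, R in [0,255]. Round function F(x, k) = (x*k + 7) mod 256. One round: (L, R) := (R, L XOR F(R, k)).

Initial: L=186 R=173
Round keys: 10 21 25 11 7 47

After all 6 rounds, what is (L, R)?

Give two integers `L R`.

Round 1 (k=10): L=173 R=115
Round 2 (k=21): L=115 R=219
Round 3 (k=25): L=219 R=25
Round 4 (k=11): L=25 R=193
Round 5 (k=7): L=193 R=87
Round 6 (k=47): L=87 R=193

Answer: 87 193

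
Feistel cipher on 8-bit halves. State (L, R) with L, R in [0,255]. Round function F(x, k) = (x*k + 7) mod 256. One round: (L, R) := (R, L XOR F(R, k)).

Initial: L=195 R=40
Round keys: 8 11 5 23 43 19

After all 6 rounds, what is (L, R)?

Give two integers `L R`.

Answer: 211 70

Derivation:
Round 1 (k=8): L=40 R=132
Round 2 (k=11): L=132 R=155
Round 3 (k=5): L=155 R=138
Round 4 (k=23): L=138 R=246
Round 5 (k=43): L=246 R=211
Round 6 (k=19): L=211 R=70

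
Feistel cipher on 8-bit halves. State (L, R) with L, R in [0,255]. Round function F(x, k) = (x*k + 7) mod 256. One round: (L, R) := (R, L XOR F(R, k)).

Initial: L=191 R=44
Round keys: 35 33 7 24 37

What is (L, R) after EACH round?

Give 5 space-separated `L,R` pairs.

Round 1 (k=35): L=44 R=180
Round 2 (k=33): L=180 R=23
Round 3 (k=7): L=23 R=28
Round 4 (k=24): L=28 R=176
Round 5 (k=37): L=176 R=107

Answer: 44,180 180,23 23,28 28,176 176,107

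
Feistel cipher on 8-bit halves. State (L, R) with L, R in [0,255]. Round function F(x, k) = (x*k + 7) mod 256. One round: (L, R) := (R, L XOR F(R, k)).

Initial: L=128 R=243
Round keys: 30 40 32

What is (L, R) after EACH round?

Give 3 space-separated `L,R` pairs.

Round 1 (k=30): L=243 R=1
Round 2 (k=40): L=1 R=220
Round 3 (k=32): L=220 R=134

Answer: 243,1 1,220 220,134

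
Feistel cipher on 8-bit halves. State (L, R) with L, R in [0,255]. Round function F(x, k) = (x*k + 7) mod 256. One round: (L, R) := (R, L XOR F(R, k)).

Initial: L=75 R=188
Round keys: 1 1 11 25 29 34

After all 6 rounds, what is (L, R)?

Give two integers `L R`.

Round 1 (k=1): L=188 R=136
Round 2 (k=1): L=136 R=51
Round 3 (k=11): L=51 R=176
Round 4 (k=25): L=176 R=4
Round 5 (k=29): L=4 R=203
Round 6 (k=34): L=203 R=249

Answer: 203 249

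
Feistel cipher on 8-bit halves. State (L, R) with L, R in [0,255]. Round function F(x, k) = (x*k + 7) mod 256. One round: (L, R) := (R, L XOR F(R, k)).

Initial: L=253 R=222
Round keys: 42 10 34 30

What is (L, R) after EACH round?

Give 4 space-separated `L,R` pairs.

Answer: 222,142 142,77 77,207 207,4

Derivation:
Round 1 (k=42): L=222 R=142
Round 2 (k=10): L=142 R=77
Round 3 (k=34): L=77 R=207
Round 4 (k=30): L=207 R=4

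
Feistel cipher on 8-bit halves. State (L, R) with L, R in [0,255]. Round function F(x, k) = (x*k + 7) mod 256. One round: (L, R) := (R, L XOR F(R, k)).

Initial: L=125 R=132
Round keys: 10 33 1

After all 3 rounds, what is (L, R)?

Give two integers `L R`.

Answer: 29 118

Derivation:
Round 1 (k=10): L=132 R=82
Round 2 (k=33): L=82 R=29
Round 3 (k=1): L=29 R=118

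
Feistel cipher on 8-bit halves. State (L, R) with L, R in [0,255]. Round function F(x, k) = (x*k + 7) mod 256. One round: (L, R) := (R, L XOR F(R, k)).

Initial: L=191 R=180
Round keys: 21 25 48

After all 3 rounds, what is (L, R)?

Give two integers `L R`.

Round 1 (k=21): L=180 R=116
Round 2 (k=25): L=116 R=239
Round 3 (k=48): L=239 R=163

Answer: 239 163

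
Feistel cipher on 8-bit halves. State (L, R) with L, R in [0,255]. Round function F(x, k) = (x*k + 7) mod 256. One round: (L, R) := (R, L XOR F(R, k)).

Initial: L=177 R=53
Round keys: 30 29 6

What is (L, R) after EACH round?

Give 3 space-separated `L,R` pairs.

Answer: 53,140 140,214 214,135

Derivation:
Round 1 (k=30): L=53 R=140
Round 2 (k=29): L=140 R=214
Round 3 (k=6): L=214 R=135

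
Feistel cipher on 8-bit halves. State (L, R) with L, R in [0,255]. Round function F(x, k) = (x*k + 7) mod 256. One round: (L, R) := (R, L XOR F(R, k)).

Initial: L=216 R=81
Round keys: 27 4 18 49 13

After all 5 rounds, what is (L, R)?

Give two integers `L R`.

Answer: 30 36

Derivation:
Round 1 (k=27): L=81 R=74
Round 2 (k=4): L=74 R=126
Round 3 (k=18): L=126 R=169
Round 4 (k=49): L=169 R=30
Round 5 (k=13): L=30 R=36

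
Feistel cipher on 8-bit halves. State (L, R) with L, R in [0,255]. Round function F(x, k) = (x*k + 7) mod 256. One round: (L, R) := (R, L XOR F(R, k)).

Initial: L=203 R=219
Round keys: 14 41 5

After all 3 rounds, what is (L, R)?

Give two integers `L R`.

Round 1 (k=14): L=219 R=202
Round 2 (k=41): L=202 R=186
Round 3 (k=5): L=186 R=99

Answer: 186 99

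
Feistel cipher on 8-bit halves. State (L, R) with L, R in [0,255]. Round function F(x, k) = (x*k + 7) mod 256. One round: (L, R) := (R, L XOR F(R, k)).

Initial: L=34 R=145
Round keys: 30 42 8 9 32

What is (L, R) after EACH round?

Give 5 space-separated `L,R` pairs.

Round 1 (k=30): L=145 R=39
Round 2 (k=42): L=39 R=252
Round 3 (k=8): L=252 R=192
Round 4 (k=9): L=192 R=59
Round 5 (k=32): L=59 R=167

Answer: 145,39 39,252 252,192 192,59 59,167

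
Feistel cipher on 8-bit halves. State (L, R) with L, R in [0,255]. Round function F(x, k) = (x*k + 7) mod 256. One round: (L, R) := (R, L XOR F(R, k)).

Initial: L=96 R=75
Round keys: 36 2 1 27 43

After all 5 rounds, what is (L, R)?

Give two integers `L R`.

Answer: 87 250

Derivation:
Round 1 (k=36): L=75 R=243
Round 2 (k=2): L=243 R=166
Round 3 (k=1): L=166 R=94
Round 4 (k=27): L=94 R=87
Round 5 (k=43): L=87 R=250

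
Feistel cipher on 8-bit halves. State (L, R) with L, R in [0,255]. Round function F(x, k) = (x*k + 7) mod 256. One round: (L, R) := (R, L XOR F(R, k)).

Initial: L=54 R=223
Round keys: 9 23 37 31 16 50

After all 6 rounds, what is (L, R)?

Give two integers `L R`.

Answer: 104 175

Derivation:
Round 1 (k=9): L=223 R=232
Round 2 (k=23): L=232 R=0
Round 3 (k=37): L=0 R=239
Round 4 (k=31): L=239 R=248
Round 5 (k=16): L=248 R=104
Round 6 (k=50): L=104 R=175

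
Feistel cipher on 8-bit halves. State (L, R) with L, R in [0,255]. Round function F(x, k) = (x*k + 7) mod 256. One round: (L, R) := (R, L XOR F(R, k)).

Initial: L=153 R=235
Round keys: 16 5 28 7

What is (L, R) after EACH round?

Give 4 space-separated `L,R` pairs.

Round 1 (k=16): L=235 R=46
Round 2 (k=5): L=46 R=6
Round 3 (k=28): L=6 R=129
Round 4 (k=7): L=129 R=136

Answer: 235,46 46,6 6,129 129,136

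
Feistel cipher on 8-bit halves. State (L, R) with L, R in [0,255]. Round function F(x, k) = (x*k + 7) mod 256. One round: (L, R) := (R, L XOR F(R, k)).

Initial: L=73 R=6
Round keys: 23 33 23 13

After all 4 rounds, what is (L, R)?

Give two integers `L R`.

Answer: 94 20

Derivation:
Round 1 (k=23): L=6 R=216
Round 2 (k=33): L=216 R=217
Round 3 (k=23): L=217 R=94
Round 4 (k=13): L=94 R=20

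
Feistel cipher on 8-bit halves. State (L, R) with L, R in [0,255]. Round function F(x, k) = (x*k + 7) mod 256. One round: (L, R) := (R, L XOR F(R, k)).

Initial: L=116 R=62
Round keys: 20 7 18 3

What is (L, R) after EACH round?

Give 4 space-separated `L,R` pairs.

Round 1 (k=20): L=62 R=171
Round 2 (k=7): L=171 R=138
Round 3 (k=18): L=138 R=16
Round 4 (k=3): L=16 R=189

Answer: 62,171 171,138 138,16 16,189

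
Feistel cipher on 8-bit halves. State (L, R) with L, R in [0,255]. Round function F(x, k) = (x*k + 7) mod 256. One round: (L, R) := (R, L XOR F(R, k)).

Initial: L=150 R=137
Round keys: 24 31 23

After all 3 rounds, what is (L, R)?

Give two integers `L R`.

Answer: 87 145

Derivation:
Round 1 (k=24): L=137 R=73
Round 2 (k=31): L=73 R=87
Round 3 (k=23): L=87 R=145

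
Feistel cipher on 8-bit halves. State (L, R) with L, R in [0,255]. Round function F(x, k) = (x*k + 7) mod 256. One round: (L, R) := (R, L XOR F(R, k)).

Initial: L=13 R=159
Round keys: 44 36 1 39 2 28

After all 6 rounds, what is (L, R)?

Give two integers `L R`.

Round 1 (k=44): L=159 R=86
Round 2 (k=36): L=86 R=128
Round 3 (k=1): L=128 R=209
Round 4 (k=39): L=209 R=94
Round 5 (k=2): L=94 R=18
Round 6 (k=28): L=18 R=161

Answer: 18 161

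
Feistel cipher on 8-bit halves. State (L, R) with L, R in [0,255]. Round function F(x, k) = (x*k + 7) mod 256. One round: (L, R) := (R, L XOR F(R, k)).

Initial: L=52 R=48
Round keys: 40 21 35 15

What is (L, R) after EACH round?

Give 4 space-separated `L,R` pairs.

Answer: 48,179 179,134 134,234 234,59

Derivation:
Round 1 (k=40): L=48 R=179
Round 2 (k=21): L=179 R=134
Round 3 (k=35): L=134 R=234
Round 4 (k=15): L=234 R=59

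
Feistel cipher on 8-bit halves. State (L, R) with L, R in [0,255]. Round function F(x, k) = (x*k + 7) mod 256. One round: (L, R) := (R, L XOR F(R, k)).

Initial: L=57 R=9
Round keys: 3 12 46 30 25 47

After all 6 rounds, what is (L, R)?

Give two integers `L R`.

Round 1 (k=3): L=9 R=27
Round 2 (k=12): L=27 R=66
Round 3 (k=46): L=66 R=248
Round 4 (k=30): L=248 R=85
Round 5 (k=25): L=85 R=172
Round 6 (k=47): L=172 R=206

Answer: 172 206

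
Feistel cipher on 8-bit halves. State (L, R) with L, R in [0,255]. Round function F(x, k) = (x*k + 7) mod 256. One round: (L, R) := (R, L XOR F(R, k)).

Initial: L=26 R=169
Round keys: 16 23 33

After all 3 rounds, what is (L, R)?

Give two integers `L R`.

Round 1 (k=16): L=169 R=141
Round 2 (k=23): L=141 R=27
Round 3 (k=33): L=27 R=15

Answer: 27 15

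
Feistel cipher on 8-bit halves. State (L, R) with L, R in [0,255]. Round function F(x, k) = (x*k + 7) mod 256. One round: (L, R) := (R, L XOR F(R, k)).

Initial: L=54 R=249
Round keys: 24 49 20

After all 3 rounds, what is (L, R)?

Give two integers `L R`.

Round 1 (k=24): L=249 R=105
Round 2 (k=49): L=105 R=217
Round 3 (k=20): L=217 R=146

Answer: 217 146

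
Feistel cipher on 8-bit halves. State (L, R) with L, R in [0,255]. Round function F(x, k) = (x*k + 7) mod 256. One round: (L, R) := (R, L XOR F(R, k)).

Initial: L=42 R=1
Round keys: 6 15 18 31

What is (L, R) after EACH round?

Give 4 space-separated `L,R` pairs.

Round 1 (k=6): L=1 R=39
Round 2 (k=15): L=39 R=81
Round 3 (k=18): L=81 R=158
Round 4 (k=31): L=158 R=120

Answer: 1,39 39,81 81,158 158,120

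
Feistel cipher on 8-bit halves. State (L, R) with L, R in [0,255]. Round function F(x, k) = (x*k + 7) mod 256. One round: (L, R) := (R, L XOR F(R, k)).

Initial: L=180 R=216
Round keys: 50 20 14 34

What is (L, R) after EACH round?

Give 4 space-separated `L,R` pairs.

Round 1 (k=50): L=216 R=131
Round 2 (k=20): L=131 R=155
Round 3 (k=14): L=155 R=2
Round 4 (k=34): L=2 R=208

Answer: 216,131 131,155 155,2 2,208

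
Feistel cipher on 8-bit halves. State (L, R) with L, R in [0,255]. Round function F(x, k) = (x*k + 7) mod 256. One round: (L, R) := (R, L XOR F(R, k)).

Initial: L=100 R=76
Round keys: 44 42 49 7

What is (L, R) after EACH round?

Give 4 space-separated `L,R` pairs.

Round 1 (k=44): L=76 R=115
Round 2 (k=42): L=115 R=169
Round 3 (k=49): L=169 R=19
Round 4 (k=7): L=19 R=37

Answer: 76,115 115,169 169,19 19,37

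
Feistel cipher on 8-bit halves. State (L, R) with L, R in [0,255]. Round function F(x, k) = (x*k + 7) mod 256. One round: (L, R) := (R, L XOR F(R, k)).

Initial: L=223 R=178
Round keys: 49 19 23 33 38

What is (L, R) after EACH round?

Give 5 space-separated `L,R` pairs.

Round 1 (k=49): L=178 R=198
Round 2 (k=19): L=198 R=11
Round 3 (k=23): L=11 R=194
Round 4 (k=33): L=194 R=2
Round 5 (k=38): L=2 R=145

Answer: 178,198 198,11 11,194 194,2 2,145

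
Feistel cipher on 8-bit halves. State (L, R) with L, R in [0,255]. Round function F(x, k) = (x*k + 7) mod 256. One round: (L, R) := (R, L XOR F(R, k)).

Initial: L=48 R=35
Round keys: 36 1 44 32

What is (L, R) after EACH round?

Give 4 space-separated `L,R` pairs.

Answer: 35,195 195,233 233,208 208,238

Derivation:
Round 1 (k=36): L=35 R=195
Round 2 (k=1): L=195 R=233
Round 3 (k=44): L=233 R=208
Round 4 (k=32): L=208 R=238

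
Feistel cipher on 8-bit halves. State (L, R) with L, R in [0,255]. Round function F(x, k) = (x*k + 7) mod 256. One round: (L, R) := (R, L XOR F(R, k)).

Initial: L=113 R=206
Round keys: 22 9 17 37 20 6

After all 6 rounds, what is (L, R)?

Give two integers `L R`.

Round 1 (k=22): L=206 R=202
Round 2 (k=9): L=202 R=239
Round 3 (k=17): L=239 R=44
Round 4 (k=37): L=44 R=140
Round 5 (k=20): L=140 R=219
Round 6 (k=6): L=219 R=165

Answer: 219 165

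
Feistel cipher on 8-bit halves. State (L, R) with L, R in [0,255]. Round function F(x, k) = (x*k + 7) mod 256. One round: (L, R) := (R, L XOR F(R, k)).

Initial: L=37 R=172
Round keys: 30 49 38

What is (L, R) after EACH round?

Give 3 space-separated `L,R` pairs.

Answer: 172,10 10,93 93,223

Derivation:
Round 1 (k=30): L=172 R=10
Round 2 (k=49): L=10 R=93
Round 3 (k=38): L=93 R=223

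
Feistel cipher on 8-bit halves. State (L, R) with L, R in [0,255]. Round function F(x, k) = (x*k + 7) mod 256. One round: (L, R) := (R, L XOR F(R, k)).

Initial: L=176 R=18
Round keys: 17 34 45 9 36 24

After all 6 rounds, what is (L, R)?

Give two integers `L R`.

Round 1 (k=17): L=18 R=137
Round 2 (k=34): L=137 R=43
Round 3 (k=45): L=43 R=31
Round 4 (k=9): L=31 R=53
Round 5 (k=36): L=53 R=100
Round 6 (k=24): L=100 R=82

Answer: 100 82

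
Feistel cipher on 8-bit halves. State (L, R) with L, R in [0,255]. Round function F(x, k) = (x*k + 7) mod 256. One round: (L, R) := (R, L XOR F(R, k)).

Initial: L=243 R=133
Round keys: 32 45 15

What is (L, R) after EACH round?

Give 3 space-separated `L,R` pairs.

Round 1 (k=32): L=133 R=84
Round 2 (k=45): L=84 R=78
Round 3 (k=15): L=78 R=205

Answer: 133,84 84,78 78,205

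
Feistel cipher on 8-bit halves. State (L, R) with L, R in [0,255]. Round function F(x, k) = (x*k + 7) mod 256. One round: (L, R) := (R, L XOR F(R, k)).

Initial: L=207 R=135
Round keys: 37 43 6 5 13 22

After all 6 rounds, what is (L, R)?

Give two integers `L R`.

Answer: 45 195

Derivation:
Round 1 (k=37): L=135 R=69
Round 2 (k=43): L=69 R=25
Round 3 (k=6): L=25 R=216
Round 4 (k=5): L=216 R=38
Round 5 (k=13): L=38 R=45
Round 6 (k=22): L=45 R=195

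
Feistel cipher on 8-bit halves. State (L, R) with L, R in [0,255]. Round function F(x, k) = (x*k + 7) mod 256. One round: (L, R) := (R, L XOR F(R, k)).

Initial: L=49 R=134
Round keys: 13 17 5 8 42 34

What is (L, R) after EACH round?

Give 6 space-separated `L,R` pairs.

Round 1 (k=13): L=134 R=228
Round 2 (k=17): L=228 R=173
Round 3 (k=5): L=173 R=140
Round 4 (k=8): L=140 R=202
Round 5 (k=42): L=202 R=167
Round 6 (k=34): L=167 R=255

Answer: 134,228 228,173 173,140 140,202 202,167 167,255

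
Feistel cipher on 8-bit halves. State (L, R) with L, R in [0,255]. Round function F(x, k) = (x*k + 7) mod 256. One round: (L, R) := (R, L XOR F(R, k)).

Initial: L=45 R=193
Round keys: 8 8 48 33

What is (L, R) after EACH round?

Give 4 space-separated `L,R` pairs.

Round 1 (k=8): L=193 R=34
Round 2 (k=8): L=34 R=214
Round 3 (k=48): L=214 R=5
Round 4 (k=33): L=5 R=122

Answer: 193,34 34,214 214,5 5,122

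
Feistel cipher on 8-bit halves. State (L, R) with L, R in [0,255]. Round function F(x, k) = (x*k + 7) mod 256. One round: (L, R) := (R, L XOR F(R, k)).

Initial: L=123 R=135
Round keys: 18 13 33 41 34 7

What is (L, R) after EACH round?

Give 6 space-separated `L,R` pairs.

Round 1 (k=18): L=135 R=254
Round 2 (k=13): L=254 R=106
Round 3 (k=33): L=106 R=79
Round 4 (k=41): L=79 R=196
Round 5 (k=34): L=196 R=64
Round 6 (k=7): L=64 R=3

Answer: 135,254 254,106 106,79 79,196 196,64 64,3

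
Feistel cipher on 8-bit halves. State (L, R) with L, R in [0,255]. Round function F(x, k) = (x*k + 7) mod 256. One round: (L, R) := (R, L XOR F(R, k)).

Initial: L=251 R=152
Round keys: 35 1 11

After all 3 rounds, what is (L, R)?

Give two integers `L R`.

Round 1 (k=35): L=152 R=52
Round 2 (k=1): L=52 R=163
Round 3 (k=11): L=163 R=60

Answer: 163 60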